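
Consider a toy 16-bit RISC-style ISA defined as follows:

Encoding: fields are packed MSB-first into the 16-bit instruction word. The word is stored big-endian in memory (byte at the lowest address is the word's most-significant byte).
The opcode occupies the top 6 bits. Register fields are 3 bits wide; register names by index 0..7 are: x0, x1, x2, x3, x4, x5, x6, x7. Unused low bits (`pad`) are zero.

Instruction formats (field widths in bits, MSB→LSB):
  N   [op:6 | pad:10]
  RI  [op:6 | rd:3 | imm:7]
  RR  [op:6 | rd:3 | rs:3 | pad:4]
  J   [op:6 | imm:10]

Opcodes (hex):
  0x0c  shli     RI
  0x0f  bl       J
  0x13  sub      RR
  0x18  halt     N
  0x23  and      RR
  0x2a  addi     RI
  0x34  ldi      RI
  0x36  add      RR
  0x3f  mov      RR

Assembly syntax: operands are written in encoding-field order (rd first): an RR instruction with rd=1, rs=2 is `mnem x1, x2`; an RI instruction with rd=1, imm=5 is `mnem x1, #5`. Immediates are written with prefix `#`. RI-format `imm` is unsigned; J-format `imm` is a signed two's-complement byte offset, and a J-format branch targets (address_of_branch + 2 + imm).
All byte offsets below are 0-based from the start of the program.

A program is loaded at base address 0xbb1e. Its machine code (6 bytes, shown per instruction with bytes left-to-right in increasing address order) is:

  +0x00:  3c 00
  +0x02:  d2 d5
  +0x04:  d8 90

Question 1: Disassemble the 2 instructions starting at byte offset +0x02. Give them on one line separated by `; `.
off 0x02: read d2 d5 as big → 0xd2d5
  op=0xd2d5>>10=0x34 ⇒ ldi (RI)
  rd@[9:7]=0x5 ⇒ x5
  imm@[6:0]=0x55 ⇒ #85
off 0x04: read d8 90 as big → 0xd890
  op=0xd890>>10=0x36 ⇒ add (RR)
  rd@[9:7]=0x1 ⇒ x1
  rs@[6:4]=0x1 ⇒ x1

ldi x5, #85; add x1, x1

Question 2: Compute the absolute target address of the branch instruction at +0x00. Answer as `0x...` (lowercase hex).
0xbb20

@+00  big-endian(3c 00) = 0x3c00
  opcode bits[15:10]=0xf: bl/J
  imm@[9:0]=0x0 ⇒ #0
  target = base 0xbb1e + off 0x00 + 2 + imm 0 = 0xbb20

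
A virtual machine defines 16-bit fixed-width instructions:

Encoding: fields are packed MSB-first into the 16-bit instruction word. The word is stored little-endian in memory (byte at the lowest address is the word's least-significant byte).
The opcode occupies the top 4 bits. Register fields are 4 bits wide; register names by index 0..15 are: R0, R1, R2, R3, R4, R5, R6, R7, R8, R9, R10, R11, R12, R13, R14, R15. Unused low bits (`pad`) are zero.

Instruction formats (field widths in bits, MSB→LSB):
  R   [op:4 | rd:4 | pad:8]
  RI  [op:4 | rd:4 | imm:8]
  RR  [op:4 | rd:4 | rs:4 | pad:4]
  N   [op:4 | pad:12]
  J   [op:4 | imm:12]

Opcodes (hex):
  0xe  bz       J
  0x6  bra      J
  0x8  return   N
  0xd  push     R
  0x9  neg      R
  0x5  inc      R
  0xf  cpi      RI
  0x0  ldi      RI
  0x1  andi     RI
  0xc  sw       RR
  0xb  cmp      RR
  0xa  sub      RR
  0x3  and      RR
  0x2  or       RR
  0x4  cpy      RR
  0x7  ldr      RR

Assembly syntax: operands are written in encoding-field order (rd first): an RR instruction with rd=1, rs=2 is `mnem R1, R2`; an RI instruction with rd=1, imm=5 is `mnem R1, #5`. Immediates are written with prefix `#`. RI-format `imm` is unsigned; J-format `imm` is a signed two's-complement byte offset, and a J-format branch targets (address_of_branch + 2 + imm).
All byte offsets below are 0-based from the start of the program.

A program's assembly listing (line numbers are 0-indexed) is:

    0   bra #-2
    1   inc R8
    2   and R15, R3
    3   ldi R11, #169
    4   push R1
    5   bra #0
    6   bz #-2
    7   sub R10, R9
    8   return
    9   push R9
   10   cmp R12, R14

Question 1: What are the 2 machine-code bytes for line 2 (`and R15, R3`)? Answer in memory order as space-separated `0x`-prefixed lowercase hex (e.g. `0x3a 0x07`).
line 2 (and): pack op=0x3:4|rd=15:4|rs=3:4|pad=0:4 = 0x3f30; little→ 30 3f

0x30 0x3f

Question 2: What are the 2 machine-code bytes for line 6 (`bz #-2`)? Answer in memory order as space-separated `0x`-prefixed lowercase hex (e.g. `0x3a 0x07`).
line 6 (bz): pack op=0xe:4|imm=-2:12 = 0xeffe; little→ fe ef

0xfe 0xef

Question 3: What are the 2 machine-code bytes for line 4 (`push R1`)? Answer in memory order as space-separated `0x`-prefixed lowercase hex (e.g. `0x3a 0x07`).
L4: push op=0xd:4|rd=1:4|pad=0:8 ⇒ 0xd100 ⇒ little 00 d1

0x00 0xd1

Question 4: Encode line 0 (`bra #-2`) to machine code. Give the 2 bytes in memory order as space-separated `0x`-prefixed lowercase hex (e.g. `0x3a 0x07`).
0xfe 0x6f

L0: bra op=0x6:4|imm=-2:12 ⇒ 0x6ffe ⇒ little fe 6f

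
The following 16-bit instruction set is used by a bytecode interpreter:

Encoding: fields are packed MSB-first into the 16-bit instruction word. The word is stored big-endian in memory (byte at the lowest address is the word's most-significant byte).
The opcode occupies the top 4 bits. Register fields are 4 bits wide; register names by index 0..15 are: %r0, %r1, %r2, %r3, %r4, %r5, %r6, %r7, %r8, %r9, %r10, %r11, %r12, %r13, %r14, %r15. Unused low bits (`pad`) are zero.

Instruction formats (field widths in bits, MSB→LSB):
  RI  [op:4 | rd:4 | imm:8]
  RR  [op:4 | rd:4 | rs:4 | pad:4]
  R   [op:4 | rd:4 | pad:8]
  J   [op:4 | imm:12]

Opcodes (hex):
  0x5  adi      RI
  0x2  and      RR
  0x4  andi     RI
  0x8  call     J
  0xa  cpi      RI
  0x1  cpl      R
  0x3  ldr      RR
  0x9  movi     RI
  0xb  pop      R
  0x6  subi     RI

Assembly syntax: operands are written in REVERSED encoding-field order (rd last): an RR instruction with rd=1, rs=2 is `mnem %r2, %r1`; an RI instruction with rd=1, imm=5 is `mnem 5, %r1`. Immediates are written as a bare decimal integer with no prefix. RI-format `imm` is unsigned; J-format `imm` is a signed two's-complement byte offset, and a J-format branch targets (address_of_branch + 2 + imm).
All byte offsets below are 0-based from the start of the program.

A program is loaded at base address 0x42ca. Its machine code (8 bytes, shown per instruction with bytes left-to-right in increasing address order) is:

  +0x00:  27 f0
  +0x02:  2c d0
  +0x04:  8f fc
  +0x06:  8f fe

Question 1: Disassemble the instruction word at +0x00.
and %r15, %r7

off 0x00: read 27 f0 as big → 0x27f0
  op=0x27f0>>12=0x2 ⇒ and (RR)
  rd: (w>>8)&0xf=0x7 → %r7
  rs: (w>>4)&0xf=0xf → %r15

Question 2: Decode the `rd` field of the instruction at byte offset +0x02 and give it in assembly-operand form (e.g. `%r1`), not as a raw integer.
%r12

@+02  big-endian(2c d0) = 0x2cd0
  opcode bits[15:12]=0x2: and/RR
  [11:8] rd=12 = %r12
  [7:4] rs=13 = %r13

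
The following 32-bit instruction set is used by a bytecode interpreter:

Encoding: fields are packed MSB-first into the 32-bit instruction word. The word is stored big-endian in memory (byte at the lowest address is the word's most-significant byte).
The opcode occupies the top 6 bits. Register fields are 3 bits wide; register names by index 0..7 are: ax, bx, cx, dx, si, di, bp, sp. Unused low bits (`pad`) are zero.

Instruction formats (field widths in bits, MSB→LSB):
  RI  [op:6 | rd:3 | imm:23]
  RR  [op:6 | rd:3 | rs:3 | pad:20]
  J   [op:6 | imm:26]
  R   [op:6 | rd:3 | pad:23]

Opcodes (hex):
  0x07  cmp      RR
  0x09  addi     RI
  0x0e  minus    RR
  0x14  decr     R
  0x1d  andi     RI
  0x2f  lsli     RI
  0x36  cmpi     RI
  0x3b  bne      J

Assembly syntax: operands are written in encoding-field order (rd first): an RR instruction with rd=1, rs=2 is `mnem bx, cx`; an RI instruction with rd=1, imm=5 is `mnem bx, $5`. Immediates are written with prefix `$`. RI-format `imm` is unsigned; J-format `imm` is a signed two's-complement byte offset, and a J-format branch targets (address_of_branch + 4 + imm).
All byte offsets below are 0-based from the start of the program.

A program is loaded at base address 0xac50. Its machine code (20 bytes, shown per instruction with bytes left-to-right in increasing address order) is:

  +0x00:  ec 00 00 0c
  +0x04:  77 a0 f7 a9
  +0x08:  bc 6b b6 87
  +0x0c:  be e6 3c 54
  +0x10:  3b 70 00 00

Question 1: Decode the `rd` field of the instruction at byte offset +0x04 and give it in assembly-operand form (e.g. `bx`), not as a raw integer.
off 0x04: read 77 a0 f7 a9 as big → 0x77a0f7a9
  opcode bits[31:26]=0x1d: andi/RI
  rd: (w>>23)&0x7=0x7 → sp
  imm: (w>>0)&0x7fffff=0x20f7a9 → $2160553

sp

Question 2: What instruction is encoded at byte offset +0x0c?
off 0x0c: read be e6 3c 54 as big → 0xbee63c54
  top 6b → 0x2f → lsli [RI]
  rd: (w>>23)&0x7=0x5 → di
  imm: (w>>0)&0x7fffff=0x663c54 → $6700116

lsli di, $6700116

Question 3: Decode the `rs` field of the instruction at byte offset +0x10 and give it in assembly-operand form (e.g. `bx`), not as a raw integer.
sp

+0x10: 3b 70 00 00 ⇒ word 0x3b700000 (big)
  top 6b → 0xe → minus [RR]
  rd@[25:23]=0x6 ⇒ bp
  rs@[22:20]=0x7 ⇒ sp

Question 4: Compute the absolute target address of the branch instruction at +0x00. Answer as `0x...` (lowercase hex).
off 0x00: read ec 00 00 0c as big → 0xec00000c
  top 6b → 0x3b → bne [J]
  [25:0] imm=12 = $12
  target = base 0xac50 + off 0x00 + 4 + imm 12 = 0xac60

0xac60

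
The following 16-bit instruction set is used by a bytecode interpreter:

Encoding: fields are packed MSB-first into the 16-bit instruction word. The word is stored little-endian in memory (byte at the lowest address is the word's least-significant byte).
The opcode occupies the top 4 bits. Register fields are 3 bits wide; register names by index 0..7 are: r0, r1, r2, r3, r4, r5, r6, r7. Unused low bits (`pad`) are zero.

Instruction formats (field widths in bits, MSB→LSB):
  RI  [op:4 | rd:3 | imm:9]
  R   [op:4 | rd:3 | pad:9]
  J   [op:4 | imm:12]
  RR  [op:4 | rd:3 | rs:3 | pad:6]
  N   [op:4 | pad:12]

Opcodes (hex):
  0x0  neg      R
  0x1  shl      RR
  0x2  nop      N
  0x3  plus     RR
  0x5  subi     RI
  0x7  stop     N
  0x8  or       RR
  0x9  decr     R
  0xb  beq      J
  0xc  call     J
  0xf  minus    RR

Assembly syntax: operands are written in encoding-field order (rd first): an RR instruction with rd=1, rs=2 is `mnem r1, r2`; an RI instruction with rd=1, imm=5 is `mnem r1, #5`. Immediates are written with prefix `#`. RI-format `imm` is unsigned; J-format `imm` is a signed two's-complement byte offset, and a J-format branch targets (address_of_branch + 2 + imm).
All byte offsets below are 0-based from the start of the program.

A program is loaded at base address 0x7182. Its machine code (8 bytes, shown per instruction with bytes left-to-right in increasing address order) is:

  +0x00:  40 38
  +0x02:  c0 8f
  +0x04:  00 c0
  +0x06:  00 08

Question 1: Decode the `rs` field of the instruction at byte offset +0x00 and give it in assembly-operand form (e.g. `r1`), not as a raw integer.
off 0x00: read 40 38 as little → 0x3840
  top 4b → 0x3 → plus [RR]
  rd: (w>>9)&0x7=0x4 → r4
  rs: (w>>6)&0x7=0x1 → r1

r1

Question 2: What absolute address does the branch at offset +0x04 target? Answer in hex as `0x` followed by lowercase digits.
[04] 00 c0 → 0xc000
  top 4b → 0xc → call [J]
  [11:0] imm=0 = #0
  target = base 0x7182 + off 0x04 + 2 + imm 0 = 0x7188

0x7188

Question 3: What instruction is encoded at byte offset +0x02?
or r7, r7

+0x02: c0 8f ⇒ word 0x8fc0 (little)
  op=0x8fc0>>12=0x8 ⇒ or (RR)
  [11:9] rd=7 = r7
  [8:6] rs=7 = r7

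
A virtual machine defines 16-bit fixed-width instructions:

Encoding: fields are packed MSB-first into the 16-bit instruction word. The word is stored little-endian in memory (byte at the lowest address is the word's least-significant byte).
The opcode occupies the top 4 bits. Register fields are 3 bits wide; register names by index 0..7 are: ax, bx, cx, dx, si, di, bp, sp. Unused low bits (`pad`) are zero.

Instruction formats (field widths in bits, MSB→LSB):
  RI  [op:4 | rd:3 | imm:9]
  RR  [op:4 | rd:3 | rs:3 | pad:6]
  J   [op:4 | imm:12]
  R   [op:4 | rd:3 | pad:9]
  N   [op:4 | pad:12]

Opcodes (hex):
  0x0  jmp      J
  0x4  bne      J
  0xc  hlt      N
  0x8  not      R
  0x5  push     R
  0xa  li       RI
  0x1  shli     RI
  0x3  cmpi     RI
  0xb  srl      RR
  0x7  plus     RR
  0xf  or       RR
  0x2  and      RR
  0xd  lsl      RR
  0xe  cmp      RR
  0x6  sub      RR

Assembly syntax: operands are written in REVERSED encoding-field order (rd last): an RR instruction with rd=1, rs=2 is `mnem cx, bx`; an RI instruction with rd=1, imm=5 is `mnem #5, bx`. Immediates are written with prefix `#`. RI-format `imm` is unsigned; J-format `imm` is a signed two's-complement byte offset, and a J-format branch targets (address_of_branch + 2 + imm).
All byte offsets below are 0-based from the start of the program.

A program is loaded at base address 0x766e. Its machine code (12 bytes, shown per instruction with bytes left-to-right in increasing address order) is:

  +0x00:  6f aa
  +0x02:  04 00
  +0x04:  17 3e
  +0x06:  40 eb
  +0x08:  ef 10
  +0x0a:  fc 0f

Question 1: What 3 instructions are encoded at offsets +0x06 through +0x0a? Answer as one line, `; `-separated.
cmp di, di; shli #239, ax; jmp #-4

@+06  little-endian(40 eb) = 0xeb40
  top 4b → 0xe → cmp [RR]
  rd: (w>>9)&0x7=0x5 → di
  rs: (w>>6)&0x7=0x5 → di
@+08  little-endian(ef 10) = 0x10ef
  top 4b → 0x1 → shli [RI]
  rd: (w>>9)&0x7=0x0 → ax
  imm: (w>>0)&0x1ff=0xef → #239
@+0a  little-endian(fc 0f) = 0x0ffc
  top 4b → 0x0 → jmp [J]
  imm: (w>>0)&0xfff=0xffc (s12→-4) → #-4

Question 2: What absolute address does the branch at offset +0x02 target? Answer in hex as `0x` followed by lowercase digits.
@+02  little-endian(04 00) = 0x0004
  top 4b → 0x0 → jmp [J]
  [11:0] imm=4 = #4
  target = base 0x766e + off 0x02 + 2 + imm 4 = 0x7676

0x7676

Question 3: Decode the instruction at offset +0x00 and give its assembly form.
li #111, di

@+00  little-endian(6f aa) = 0xaa6f
  top 4b → 0xa → li [RI]
  [11:9] rd=5 = di
  [8:0] imm=111 = #111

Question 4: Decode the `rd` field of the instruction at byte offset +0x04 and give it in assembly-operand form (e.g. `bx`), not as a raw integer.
sp

+0x04: 17 3e ⇒ word 0x3e17 (little)
  top 4b → 0x3 → cmpi [RI]
  rd: (w>>9)&0x7=0x7 → sp
  imm: (w>>0)&0x1ff=0x17 → #23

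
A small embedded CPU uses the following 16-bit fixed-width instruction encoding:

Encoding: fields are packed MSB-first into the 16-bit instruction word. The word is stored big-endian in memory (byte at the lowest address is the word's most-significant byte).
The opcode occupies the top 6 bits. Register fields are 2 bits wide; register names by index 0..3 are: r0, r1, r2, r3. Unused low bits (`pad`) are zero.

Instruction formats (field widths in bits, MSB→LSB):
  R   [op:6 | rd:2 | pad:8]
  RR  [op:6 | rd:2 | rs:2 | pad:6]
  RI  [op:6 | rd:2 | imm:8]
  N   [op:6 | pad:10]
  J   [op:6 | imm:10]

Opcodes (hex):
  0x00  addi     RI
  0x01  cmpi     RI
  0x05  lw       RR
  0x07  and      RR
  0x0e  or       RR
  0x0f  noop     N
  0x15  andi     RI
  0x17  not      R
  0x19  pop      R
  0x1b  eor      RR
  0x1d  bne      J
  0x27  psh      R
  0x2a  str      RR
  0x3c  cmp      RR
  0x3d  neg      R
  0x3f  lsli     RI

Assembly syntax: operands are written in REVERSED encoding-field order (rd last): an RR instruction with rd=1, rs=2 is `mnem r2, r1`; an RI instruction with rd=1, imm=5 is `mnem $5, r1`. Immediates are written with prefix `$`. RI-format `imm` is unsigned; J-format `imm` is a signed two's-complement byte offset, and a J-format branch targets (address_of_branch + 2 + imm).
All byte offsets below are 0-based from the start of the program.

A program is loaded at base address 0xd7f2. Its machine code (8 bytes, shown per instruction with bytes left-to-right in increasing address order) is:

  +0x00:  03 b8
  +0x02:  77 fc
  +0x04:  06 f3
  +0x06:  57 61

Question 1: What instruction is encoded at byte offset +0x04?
cmpi $243, r2

@+04  big-endian(06 f3) = 0x06f3
  top 6b → 0x1 → cmpi [RI]
  rd@[9:8]=0x2 ⇒ r2
  imm@[7:0]=0xf3 ⇒ $243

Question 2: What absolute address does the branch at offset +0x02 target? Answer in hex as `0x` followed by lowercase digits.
[02] 77 fc → 0x77fc
  top 6b → 0x1d → bne [J]
  imm: (w>>0)&0x3ff=0x3fc (s10→-4) → $-4
  target = base 0xd7f2 + off 0x02 + 2 + imm -4 = 0xd7f2

0xd7f2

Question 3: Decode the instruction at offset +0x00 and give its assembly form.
addi $184, r3

[00] 03 b8 → 0x03b8
  opcode bits[15:10]=0x0: addi/RI
  [9:8] rd=3 = r3
  [7:0] imm=184 = $184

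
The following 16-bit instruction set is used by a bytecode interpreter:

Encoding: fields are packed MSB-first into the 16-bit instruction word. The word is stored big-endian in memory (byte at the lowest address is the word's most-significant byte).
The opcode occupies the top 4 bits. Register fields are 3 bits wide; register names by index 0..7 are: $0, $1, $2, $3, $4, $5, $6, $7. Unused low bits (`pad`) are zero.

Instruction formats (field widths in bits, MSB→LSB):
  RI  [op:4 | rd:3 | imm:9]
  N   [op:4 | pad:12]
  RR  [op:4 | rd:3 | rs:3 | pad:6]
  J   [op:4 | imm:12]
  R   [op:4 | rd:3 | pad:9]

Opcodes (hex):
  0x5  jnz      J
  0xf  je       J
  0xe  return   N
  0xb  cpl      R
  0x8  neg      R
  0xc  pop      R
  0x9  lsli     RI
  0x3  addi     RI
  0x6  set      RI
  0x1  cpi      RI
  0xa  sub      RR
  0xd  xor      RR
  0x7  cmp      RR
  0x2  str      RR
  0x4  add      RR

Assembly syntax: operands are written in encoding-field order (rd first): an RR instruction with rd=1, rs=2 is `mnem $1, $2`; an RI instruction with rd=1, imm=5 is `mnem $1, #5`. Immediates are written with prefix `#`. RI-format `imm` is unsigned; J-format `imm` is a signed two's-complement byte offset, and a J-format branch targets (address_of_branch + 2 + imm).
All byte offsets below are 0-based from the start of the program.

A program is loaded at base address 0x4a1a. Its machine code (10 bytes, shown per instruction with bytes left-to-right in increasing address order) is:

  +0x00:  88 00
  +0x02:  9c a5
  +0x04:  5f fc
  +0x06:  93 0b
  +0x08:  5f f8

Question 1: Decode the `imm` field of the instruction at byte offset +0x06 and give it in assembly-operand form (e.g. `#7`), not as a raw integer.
@+06  big-endian(93 0b) = 0x930b
  top 4b → 0x9 → lsli [RI]
  rd: (w>>9)&0x7=0x1 → $1
  imm: (w>>0)&0x1ff=0x10b → #267

#267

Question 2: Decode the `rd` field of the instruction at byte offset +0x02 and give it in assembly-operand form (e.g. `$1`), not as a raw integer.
$6

off 0x02: read 9c a5 as big → 0x9ca5
  op=0x9ca5>>12=0x9 ⇒ lsli (RI)
  [11:9] rd=6 = $6
  [8:0] imm=165 = #165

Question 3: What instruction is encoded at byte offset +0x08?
jnz #-8

@+08  big-endian(5f f8) = 0x5ff8
  top 4b → 0x5 → jnz [J]
  imm: (w>>0)&0xfff=0xff8 (s12→-8) → #-8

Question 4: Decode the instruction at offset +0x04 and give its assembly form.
+0x04: 5f fc ⇒ word 0x5ffc (big)
  top 4b → 0x5 → jnz [J]
  [11:0] imm=4092 (s12→-4) = #-4

jnz #-4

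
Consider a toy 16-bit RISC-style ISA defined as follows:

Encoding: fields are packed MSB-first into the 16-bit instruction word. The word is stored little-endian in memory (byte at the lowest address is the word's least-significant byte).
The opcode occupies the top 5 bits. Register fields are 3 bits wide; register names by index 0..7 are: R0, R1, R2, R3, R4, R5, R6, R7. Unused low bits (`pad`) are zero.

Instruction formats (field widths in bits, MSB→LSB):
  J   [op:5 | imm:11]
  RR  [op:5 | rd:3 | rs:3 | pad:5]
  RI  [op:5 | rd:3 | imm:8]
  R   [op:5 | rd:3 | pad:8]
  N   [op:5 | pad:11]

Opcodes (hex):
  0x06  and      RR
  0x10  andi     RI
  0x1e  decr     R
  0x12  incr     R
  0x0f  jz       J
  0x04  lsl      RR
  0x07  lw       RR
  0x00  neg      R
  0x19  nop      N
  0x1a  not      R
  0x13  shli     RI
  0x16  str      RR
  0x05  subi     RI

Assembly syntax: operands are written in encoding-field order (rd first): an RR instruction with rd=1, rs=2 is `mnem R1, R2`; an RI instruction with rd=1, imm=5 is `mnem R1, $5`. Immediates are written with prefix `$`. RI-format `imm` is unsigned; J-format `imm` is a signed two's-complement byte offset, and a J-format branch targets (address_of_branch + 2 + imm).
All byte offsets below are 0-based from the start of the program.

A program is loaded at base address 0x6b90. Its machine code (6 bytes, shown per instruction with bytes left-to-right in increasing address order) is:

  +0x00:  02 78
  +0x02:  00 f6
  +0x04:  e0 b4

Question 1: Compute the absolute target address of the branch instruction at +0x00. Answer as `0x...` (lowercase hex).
0x6b94

off 0x00: read 02 78 as little → 0x7802
  opcode bits[15:11]=0xf: jz/J
  [10:0] imm=2 = $2
  target = base 0x6b90 + off 0x00 + 2 + imm 2 = 0x6b94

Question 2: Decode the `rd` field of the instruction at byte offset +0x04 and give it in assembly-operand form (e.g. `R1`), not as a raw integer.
R4

@+04  little-endian(e0 b4) = 0xb4e0
  opcode bits[15:11]=0x16: str/RR
  [10:8] rd=4 = R4
  [7:5] rs=7 = R7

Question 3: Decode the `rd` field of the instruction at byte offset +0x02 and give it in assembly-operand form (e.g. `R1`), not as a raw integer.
R6

off 0x02: read 00 f6 as little → 0xf600
  opcode bits[15:11]=0x1e: decr/R
  rd: (w>>8)&0x7=0x6 → R6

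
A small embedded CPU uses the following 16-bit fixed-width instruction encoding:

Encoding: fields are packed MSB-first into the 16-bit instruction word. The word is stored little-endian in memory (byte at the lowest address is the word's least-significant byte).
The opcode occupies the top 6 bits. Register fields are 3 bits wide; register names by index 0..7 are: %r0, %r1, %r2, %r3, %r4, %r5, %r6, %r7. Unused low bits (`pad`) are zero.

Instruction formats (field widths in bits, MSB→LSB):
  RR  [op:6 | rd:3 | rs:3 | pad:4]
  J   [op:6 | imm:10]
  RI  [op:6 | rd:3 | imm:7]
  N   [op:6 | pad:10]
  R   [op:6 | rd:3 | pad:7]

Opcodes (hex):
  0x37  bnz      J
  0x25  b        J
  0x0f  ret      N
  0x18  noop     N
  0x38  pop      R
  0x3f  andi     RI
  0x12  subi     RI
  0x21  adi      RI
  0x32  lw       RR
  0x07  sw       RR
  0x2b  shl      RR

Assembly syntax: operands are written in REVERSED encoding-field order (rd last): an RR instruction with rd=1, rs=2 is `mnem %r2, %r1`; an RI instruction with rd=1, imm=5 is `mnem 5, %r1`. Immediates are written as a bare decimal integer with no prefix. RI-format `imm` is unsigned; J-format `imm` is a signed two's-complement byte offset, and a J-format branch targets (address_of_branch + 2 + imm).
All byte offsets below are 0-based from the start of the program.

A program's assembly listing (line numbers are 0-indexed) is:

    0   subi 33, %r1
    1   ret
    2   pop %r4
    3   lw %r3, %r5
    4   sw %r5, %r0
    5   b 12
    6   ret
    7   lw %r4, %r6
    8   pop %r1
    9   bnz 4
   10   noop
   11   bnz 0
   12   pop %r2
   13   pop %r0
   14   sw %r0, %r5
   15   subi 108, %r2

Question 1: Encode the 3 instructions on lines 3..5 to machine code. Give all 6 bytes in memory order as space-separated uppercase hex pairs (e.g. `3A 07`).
line 3 (lw): pack op=0x32:6|rd=5:3|rs=3:3|pad=0:4 = 0xcab0; little→ b0 ca
line 4 (sw): pack op=0x7:6|rd=0:3|rs=5:3|pad=0:4 = 0x1c50; little→ 50 1c
line 5 (b): pack op=0x25:6|imm=12:10 = 0x940c; little→ 0c 94

B0 CA 50 1C 0C 94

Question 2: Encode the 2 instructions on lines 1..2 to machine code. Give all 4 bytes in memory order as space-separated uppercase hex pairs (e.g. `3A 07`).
line 1 (ret): pack op=0xf:6|pad=0:10 = 0x3c00; little→ 00 3c
line 2 (pop): pack op=0x38:6|rd=4:3|pad=0:7 = 0xe200; little→ 00 e2

00 3C 00 E2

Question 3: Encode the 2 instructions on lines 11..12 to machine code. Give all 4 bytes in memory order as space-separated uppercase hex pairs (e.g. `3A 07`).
line 11 (bnz): pack op=0x37:6|imm=0:10 = 0xdc00; little→ 00 dc
line 12 (pop): pack op=0x38:6|rd=2:3|pad=0:7 = 0xe100; little→ 00 e1

00 DC 00 E1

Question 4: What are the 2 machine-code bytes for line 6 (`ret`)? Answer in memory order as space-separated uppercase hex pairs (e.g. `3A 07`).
6. ret fields op=0xf:6|pad=0:10 → word 3c00h → 00 3c

00 3C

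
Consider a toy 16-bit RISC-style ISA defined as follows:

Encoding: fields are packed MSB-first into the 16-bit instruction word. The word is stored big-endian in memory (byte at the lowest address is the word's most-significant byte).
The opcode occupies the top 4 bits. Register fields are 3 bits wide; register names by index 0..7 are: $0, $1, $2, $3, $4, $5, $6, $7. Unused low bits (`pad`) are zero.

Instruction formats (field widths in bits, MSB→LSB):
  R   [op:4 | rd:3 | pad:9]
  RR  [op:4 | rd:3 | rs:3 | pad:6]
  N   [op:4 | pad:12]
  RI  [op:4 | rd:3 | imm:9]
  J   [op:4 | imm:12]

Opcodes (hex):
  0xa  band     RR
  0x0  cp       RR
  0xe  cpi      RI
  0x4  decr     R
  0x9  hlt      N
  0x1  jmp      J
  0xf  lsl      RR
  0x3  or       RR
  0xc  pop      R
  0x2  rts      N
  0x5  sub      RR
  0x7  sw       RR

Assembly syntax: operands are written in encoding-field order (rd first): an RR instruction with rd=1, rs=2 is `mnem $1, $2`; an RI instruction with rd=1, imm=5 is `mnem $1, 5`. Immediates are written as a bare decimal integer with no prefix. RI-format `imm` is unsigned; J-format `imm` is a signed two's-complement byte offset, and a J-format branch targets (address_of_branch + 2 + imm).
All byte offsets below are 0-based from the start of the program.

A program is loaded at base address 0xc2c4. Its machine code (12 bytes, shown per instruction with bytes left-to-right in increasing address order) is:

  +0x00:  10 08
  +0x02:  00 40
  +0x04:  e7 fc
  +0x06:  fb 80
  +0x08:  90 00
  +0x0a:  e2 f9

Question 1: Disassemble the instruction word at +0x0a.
[0a] e2 f9 → 0xe2f9
  top 4b → 0xe → cpi [RI]
  rd: (w>>9)&0x7=0x1 → $1
  imm: (w>>0)&0x1ff=0xf9 → 249

cpi $1, 249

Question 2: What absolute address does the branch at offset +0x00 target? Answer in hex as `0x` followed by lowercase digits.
0xc2ce

@+00  big-endian(10 08) = 0x1008
  op=0x1008>>12=0x1 ⇒ jmp (J)
  imm: (w>>0)&0xfff=0x8 → 8
  target = base 0xc2c4 + off 0x00 + 2 + imm 8 = 0xc2ce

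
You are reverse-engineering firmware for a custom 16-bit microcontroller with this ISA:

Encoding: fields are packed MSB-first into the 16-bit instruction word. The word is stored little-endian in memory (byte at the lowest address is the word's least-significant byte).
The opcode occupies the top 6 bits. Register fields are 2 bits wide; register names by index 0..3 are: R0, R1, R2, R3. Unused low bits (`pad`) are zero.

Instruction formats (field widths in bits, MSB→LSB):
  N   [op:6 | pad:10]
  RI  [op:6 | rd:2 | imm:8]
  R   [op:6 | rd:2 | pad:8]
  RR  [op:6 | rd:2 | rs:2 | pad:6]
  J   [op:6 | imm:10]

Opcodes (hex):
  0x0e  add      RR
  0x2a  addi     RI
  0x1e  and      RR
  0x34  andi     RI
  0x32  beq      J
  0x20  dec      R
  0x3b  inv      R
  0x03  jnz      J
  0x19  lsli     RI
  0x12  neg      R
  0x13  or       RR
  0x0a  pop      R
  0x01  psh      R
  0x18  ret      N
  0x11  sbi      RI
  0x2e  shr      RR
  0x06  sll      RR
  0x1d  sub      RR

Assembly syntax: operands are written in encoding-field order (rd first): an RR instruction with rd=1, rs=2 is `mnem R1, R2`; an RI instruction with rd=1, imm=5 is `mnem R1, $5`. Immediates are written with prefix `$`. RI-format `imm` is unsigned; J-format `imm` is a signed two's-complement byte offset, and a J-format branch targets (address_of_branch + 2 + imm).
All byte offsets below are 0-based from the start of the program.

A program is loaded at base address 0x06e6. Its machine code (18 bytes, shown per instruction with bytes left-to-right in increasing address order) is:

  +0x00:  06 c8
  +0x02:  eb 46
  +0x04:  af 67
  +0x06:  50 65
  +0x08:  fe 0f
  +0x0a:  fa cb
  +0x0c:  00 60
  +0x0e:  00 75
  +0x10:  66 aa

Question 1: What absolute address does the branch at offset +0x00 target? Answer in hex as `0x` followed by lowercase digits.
+0x00: 06 c8 ⇒ word 0xc806 (little)
  op=0xc806>>10=0x32 ⇒ beq (J)
  imm@[9:0]=0x6 ⇒ $6
  target = base 0x06e6 + off 0x00 + 2 + imm 6 = 0x06ee

0x06ee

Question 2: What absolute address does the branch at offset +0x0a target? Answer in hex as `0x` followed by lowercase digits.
0x06ec

+0x0a: fa cb ⇒ word 0xcbfa (little)
  op=0xcbfa>>10=0x32 ⇒ beq (J)
  imm: (w>>0)&0x3ff=0x3fa (s10→-6) → $-6
  target = base 0x06e6 + off 0x0a + 2 + imm -6 = 0x06ec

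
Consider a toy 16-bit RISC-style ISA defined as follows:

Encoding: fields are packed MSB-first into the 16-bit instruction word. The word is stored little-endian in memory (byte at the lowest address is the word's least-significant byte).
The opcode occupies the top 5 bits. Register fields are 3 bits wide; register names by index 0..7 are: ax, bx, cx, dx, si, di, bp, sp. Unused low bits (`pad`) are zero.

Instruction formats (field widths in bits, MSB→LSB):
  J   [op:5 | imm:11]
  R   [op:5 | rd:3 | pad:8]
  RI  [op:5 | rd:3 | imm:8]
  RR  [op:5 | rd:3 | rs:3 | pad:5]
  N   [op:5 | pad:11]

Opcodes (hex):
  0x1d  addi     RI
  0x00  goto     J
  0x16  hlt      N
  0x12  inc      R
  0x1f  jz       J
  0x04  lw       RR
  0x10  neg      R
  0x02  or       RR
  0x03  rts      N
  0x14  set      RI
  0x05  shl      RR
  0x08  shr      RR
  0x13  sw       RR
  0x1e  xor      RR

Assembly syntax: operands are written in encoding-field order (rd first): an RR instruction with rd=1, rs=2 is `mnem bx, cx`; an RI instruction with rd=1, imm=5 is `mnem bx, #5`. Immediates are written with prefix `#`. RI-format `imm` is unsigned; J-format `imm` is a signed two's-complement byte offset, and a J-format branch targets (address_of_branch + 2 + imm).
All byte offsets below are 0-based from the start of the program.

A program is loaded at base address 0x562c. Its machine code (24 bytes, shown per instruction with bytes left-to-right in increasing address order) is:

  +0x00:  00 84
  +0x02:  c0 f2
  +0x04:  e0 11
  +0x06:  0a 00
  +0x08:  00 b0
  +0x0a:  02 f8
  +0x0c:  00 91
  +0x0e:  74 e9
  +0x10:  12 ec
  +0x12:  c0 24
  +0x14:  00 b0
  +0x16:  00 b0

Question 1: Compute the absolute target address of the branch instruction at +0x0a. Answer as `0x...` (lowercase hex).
0x563a

[0a] 02 f8 → 0xf802
  op=0xf802>>11=0x1f ⇒ jz (J)
  imm@[10:0]=0x2 ⇒ #2
  target = base 0x562c + off 0x0a + 2 + imm 2 = 0x563a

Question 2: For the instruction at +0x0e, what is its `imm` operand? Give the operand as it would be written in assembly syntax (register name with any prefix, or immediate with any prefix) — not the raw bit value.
#116

off 0x0e: read 74 e9 as little → 0xe974
  op=0xe974>>11=0x1d ⇒ addi (RI)
  [10:8] rd=1 = bx
  [7:0] imm=116 = #116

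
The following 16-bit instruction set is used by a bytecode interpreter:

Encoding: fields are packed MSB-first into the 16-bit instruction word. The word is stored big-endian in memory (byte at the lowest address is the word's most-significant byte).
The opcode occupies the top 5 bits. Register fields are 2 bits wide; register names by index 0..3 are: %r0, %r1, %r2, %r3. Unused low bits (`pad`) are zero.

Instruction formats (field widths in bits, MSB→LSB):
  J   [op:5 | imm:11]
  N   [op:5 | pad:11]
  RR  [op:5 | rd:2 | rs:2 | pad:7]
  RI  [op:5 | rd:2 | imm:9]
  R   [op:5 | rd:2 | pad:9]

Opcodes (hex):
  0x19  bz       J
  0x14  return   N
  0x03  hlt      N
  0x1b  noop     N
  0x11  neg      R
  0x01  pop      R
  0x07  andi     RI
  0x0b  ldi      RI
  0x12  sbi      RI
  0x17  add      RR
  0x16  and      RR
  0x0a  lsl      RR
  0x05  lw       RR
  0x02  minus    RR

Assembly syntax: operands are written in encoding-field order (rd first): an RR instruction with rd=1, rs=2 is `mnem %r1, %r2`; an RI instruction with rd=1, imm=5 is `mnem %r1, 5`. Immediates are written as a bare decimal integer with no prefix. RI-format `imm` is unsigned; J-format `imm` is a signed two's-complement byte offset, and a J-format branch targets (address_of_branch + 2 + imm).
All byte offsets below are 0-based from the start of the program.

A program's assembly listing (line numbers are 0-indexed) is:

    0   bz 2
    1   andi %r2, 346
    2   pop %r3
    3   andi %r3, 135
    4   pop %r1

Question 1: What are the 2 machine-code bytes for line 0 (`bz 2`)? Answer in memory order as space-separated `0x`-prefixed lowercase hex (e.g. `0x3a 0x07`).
0xc8 0x02

L0: bz op=0x19:5|imm=2:11 ⇒ 0xc802 ⇒ big c8 02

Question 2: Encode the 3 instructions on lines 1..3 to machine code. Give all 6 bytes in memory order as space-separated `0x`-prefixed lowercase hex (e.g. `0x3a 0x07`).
line 1 (andi): pack op=0x7:5|rd=2:2|imm=346:9 = 0x3d5a; big→ 3d 5a
line 2 (pop): pack op=0x1:5|rd=3:2|pad=0:9 = 0x0e00; big→ 0e 00
line 3 (andi): pack op=0x7:5|rd=3:2|imm=135:9 = 0x3e87; big→ 3e 87

0x3d 0x5a 0x0e 0x00 0x3e 0x87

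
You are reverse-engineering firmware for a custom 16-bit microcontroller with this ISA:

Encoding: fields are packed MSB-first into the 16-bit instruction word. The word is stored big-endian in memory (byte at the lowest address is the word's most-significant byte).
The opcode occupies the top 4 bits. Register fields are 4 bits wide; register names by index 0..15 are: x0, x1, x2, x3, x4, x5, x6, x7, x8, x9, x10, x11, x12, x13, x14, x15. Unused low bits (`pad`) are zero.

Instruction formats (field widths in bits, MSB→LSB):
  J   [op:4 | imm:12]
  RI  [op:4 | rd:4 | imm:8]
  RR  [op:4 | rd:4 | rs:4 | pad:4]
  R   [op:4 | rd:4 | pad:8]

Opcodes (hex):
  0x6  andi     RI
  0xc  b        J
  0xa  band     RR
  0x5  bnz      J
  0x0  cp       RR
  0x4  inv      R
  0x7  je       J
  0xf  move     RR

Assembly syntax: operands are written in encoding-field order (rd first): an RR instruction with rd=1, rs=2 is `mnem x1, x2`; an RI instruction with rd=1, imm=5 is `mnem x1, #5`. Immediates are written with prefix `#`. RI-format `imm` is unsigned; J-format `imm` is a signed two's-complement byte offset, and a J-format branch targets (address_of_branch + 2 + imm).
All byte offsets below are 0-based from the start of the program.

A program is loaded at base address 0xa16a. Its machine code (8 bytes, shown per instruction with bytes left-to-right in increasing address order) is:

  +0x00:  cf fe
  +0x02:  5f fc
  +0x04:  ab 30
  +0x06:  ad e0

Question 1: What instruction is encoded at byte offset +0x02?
[02] 5f fc → 0x5ffc
  top 4b → 0x5 → bnz [J]
  [11:0] imm=4092 (s12→-4) = #-4

bnz #-4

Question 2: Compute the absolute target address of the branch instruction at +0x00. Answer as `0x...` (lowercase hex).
off 0x00: read cf fe as big → 0xcffe
  op=0xcffe>>12=0xc ⇒ b (J)
  [11:0] imm=4094 (s12→-2) = #-2
  target = base 0xa16a + off 0x00 + 2 + imm -2 = 0xa16a

0xa16a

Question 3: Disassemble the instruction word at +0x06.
band x13, x14

+0x06: ad e0 ⇒ word 0xade0 (big)
  top 4b → 0xa → band [RR]
  rd: (w>>8)&0xf=0xd → x13
  rs: (w>>4)&0xf=0xe → x14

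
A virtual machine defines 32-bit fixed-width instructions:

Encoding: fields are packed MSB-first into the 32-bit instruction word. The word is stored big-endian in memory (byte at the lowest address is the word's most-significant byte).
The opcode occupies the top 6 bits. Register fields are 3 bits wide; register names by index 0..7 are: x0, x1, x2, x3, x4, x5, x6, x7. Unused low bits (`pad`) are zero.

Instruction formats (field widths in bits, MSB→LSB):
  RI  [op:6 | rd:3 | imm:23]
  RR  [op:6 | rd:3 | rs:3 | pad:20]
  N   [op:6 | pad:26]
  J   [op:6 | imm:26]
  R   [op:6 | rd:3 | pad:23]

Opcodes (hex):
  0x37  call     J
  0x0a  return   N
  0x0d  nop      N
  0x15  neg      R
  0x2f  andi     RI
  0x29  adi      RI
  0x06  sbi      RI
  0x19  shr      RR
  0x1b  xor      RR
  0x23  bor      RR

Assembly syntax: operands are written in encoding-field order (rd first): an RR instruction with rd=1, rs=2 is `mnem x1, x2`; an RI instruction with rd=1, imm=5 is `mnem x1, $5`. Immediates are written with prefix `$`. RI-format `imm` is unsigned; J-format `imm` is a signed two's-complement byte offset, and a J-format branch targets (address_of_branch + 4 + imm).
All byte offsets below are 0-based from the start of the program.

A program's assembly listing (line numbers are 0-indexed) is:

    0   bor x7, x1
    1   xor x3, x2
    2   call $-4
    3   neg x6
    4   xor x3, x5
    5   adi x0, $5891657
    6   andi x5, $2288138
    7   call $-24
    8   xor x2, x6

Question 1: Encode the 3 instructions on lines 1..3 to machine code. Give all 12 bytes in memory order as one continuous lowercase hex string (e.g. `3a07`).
L1: xor op=0x1b:6|rd=3:3|rs=2:3|pad=0:20 ⇒ 0x6da00000 ⇒ big 6d a0 00 00
L2: call op=0x37:6|imm=-4:26 ⇒ 0xdffffffc ⇒ big df ff ff fc
L3: neg op=0x15:6|rd=6:3|pad=0:23 ⇒ 0x57000000 ⇒ big 57 00 00 00

6da00000dffffffc57000000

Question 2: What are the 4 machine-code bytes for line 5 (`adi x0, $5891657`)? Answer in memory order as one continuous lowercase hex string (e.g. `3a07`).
a459e649

line 5 (adi): pack op=0x29:6|rd=0:3|imm=5891657:23 = 0xa459e649; big→ a4 59 e6 49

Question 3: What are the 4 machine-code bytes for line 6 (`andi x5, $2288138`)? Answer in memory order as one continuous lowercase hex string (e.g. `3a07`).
L6: andi op=0x2f:6|rd=5:3|imm=2288138:23 ⇒ 0xbea2ea0a ⇒ big be a2 ea 0a

bea2ea0a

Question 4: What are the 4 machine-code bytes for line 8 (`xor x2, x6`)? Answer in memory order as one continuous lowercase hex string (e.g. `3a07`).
6d600000

8. xor fields op=0x1b:6|rd=2:3|rs=6:3|pad=0:20 → word 6d600000h → 6d 60 00 00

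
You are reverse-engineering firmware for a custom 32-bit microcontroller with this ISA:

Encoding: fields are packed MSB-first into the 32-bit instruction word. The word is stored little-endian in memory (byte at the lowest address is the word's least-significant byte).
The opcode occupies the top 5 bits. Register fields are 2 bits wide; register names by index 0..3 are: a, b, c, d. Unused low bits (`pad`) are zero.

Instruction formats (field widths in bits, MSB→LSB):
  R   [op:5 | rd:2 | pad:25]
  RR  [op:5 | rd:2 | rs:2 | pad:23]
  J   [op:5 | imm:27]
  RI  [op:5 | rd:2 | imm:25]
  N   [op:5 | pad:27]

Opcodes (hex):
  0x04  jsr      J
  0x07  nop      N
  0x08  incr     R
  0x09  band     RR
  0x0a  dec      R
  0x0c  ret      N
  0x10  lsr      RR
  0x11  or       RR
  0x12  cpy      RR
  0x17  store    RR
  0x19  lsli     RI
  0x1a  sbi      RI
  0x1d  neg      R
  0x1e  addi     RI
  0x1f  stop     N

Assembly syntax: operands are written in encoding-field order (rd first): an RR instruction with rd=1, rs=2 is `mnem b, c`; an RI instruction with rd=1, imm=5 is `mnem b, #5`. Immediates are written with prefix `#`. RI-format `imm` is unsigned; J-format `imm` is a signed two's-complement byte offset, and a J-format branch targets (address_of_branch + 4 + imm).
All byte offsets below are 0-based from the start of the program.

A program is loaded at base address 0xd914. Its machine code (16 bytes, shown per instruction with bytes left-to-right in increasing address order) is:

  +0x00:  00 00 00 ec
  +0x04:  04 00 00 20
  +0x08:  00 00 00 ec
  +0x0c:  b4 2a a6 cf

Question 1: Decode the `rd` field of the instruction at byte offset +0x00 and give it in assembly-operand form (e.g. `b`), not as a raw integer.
c

@+00  little-endian(00 00 00 ec) = 0xec000000
  opcode bits[31:27]=0x1d: neg/R
  rd: (w>>25)&0x3=0x2 → c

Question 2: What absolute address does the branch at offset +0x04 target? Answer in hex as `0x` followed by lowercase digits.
0xd920

@+04  little-endian(04 00 00 20) = 0x20000004
  op=0x20000004>>27=0x4 ⇒ jsr (J)
  imm: (w>>0)&0x7ffffff=0x4 → #4
  target = base 0xd914 + off 0x04 + 4 + imm 4 = 0xd920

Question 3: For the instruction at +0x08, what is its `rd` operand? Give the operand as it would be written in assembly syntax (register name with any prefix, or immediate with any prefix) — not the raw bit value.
@+08  little-endian(00 00 00 ec) = 0xec000000
  top 5b → 0x1d → neg [R]
  rd: (w>>25)&0x3=0x2 → c

c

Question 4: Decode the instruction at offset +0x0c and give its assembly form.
lsli d, #27667124

+0x0c: b4 2a a6 cf ⇒ word 0xcfa62ab4 (little)
  opcode bits[31:27]=0x19: lsli/RI
  rd: (w>>25)&0x3=0x3 → d
  imm: (w>>0)&0x1ffffff=0x1a62ab4 → #27667124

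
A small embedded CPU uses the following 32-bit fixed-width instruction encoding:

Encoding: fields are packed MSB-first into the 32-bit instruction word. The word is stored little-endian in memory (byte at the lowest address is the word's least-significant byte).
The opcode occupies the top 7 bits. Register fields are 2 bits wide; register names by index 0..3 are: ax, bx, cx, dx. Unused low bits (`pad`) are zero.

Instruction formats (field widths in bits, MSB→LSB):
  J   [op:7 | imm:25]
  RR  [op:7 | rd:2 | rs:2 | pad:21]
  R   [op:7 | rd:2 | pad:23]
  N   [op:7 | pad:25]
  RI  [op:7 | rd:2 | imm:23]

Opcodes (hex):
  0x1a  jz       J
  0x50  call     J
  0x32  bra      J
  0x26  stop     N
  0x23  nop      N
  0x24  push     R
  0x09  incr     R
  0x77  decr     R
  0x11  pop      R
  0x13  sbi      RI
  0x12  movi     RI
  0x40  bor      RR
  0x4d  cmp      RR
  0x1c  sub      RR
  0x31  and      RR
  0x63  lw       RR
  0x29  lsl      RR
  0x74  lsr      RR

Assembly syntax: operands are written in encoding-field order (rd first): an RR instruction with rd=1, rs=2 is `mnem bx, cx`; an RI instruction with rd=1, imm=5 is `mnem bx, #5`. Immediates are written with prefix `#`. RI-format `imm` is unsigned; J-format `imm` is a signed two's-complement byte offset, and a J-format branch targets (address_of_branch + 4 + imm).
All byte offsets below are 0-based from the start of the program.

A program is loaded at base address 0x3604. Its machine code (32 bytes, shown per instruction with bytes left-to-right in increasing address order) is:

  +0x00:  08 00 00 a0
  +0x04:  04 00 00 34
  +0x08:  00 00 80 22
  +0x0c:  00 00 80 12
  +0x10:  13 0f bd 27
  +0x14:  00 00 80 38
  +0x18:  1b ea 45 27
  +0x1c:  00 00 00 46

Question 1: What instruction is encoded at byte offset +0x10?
sbi dx, #4001555

@+10  little-endian(13 0f bd 27) = 0x27bd0f13
  top 7b → 0x13 → sbi [RI]
  rd: (w>>23)&0x3=0x3 → dx
  imm: (w>>0)&0x7fffff=0x3d0f13 → #4001555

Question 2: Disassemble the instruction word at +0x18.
sbi cx, #4581915

@+18  little-endian(1b ea 45 27) = 0x2745ea1b
  top 7b → 0x13 → sbi [RI]
  rd: (w>>23)&0x3=0x2 → cx
  imm: (w>>0)&0x7fffff=0x45ea1b → #4581915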